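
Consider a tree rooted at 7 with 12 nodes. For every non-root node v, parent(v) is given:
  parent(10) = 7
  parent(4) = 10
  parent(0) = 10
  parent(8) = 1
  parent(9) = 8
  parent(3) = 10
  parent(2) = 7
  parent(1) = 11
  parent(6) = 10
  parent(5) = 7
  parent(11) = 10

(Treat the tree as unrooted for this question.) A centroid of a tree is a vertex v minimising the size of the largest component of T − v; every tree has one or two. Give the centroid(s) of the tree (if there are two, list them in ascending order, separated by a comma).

If 10 is removed the pieces have sizes 4, 3, 1, 1, 1, 1, all ≤ ⌊12/2⌋ = 6.
Every other node leaves some component of size > 6, so the centroid is unique.

10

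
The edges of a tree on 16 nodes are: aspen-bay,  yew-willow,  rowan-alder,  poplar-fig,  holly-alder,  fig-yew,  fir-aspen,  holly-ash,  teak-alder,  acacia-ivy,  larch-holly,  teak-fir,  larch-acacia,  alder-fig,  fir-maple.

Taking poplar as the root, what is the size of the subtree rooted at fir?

fir's subtree: {fir, aspen, maple, bay}, size 4.

4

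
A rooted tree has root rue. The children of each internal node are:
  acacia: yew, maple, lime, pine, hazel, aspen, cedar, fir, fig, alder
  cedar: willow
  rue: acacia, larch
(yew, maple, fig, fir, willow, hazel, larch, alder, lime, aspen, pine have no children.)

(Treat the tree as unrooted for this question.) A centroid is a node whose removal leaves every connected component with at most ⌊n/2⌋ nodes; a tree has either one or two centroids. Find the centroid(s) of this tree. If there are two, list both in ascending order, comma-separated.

Delete acacia: the remaining components have sizes 2, 2, 1, 1, 1, 1, 1, 1, 1, 1, 1. Max 2 ≤ 7, so acacia is a centroid.
No neighbour of acacia does as well, so acacia is the unique centroid.

acacia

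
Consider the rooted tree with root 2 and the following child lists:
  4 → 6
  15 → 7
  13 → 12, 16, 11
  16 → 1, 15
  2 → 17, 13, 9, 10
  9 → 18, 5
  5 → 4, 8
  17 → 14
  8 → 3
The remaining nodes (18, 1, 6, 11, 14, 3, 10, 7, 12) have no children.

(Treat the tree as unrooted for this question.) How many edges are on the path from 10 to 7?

5

Walking from 10: 10 – 2 – 13 – 16 – 15 – 7. Length 5.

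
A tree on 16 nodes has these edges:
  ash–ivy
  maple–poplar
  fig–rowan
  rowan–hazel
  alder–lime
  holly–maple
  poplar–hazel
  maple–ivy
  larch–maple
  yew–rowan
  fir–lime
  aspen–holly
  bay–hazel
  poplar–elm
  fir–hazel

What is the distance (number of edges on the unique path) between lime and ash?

lime–fir–hazel–poplar–maple–ivy–ash: 6 edges.

6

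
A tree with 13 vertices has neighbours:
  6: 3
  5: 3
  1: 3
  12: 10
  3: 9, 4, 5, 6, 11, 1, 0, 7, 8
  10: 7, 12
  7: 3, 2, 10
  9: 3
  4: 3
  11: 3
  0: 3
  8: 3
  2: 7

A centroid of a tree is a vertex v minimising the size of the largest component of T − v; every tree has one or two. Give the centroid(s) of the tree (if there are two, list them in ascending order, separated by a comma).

3

Removing 3 splits the tree into components of sizes 4, 1, 1, 1, 1, 1, 1, 1, 1; the largest is 4 ≤ ⌊13/2⌋ = 6.
No neighbour of 3 does as well, so 3 is the unique centroid.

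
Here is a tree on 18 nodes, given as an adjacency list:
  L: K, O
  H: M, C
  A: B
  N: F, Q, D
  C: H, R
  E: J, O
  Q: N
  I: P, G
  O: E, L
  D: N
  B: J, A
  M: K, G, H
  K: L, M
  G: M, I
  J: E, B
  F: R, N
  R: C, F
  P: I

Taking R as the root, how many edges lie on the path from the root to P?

R – C – H – M – G – I – P — 6 edges.

6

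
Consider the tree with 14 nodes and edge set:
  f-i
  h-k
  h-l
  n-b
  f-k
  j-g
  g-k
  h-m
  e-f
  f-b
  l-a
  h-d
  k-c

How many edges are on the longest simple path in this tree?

A longest path is a–l–h–k–f–b–n, with 6 edges.

6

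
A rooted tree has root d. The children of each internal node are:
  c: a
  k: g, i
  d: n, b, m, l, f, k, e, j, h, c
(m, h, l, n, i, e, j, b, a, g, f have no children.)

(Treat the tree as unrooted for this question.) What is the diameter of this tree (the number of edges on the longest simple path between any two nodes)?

BFS from g reaches a last, at distance 4; BFS from a confirms no node is farther.
Path: g - k - d - c - a.

4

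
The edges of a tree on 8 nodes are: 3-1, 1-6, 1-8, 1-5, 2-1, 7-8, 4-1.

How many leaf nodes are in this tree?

6

Degree-1 nodes: 2, 3, 4, 5, 6, 7 — 6 of them.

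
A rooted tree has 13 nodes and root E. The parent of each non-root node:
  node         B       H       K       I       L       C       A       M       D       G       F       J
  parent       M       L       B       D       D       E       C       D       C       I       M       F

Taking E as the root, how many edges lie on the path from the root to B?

4

E – C – D – M – B — 4 edges.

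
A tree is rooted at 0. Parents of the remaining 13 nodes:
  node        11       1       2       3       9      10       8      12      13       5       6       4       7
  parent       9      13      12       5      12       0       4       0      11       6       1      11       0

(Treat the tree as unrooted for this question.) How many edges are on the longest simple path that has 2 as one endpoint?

8

Distances from 2 peak at 8, attained at 3.
2-12-9-11-13-1-6-5-3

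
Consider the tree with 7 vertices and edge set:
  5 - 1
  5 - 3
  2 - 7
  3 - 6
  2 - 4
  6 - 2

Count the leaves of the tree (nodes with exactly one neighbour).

Exactly 3 nodes have a single neighbour: 1, 4, 7.

3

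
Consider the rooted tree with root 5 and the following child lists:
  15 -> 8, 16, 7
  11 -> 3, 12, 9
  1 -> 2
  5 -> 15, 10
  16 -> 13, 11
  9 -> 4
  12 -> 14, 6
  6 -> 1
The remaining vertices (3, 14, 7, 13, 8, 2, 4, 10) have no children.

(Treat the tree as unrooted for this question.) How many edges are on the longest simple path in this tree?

8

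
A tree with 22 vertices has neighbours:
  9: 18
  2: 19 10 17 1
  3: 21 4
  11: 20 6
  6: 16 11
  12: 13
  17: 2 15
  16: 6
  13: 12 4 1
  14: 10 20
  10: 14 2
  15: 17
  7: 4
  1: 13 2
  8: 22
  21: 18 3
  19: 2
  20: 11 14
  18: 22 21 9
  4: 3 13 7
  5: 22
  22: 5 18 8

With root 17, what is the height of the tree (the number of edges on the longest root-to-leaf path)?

9

The longest root-to-leaf path is 17 → 2 → 1 → 13 → 4 → 3 → 21 → 18 → 22 → 8 (9 edges).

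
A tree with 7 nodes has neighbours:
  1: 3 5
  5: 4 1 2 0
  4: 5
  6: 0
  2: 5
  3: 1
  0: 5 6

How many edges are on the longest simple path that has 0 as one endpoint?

A farthest node from 0 is 3.
The path 0-5-1-3 has 3 edges.

3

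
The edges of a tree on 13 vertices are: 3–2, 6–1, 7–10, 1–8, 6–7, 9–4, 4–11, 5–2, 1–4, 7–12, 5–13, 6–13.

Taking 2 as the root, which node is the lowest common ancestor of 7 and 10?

7

7's ancestor chain is 7, 6, 13, 5, 2 and 10's is 10, 7, 6, 13, 5, 2; they first meet at 7.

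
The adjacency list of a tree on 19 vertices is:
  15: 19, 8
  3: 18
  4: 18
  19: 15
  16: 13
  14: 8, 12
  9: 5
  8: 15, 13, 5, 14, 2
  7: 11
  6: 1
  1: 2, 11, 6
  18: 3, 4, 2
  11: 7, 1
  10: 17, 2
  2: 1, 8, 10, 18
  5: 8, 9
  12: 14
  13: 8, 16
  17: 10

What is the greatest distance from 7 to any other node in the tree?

6

The node farthest from 7 is 16 (9, 12, 19 also at distance 6), via 7 – 11 – 1 – 2 – 8 – 13 – 16 — 6 edges.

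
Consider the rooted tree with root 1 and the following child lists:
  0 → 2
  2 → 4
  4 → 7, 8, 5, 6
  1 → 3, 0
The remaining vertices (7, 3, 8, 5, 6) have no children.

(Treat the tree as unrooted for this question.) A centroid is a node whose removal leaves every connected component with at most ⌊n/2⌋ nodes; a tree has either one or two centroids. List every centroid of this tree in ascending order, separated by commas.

4

Delete 4: the remaining components have sizes 4, 1, 1, 1, 1. Max 4 ≤ 4, so 4 is a centroid.
No neighbour of 4 does as well, so 4 is the unique centroid.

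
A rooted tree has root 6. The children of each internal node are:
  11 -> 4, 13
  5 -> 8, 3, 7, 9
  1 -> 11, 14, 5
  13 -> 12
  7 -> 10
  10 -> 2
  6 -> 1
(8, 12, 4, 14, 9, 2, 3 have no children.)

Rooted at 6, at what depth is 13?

Path from 6 to 13: 6–1–11–13, which has 3 edges.

3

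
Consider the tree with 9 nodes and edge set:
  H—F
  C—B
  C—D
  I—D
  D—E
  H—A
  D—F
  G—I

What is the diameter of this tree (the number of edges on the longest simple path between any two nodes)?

5

BFS from A reaches G last, at distance 5; BFS from G confirms no node is farther.
Path: A – H – F – D – I – G.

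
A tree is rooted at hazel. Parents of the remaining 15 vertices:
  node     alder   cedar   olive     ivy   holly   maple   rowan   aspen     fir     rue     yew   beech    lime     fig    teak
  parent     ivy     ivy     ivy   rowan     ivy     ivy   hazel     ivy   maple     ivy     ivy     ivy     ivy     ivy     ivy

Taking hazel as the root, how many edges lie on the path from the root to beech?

3

Path from hazel to beech: hazel – rowan – ivy – beech, which has 3 edges.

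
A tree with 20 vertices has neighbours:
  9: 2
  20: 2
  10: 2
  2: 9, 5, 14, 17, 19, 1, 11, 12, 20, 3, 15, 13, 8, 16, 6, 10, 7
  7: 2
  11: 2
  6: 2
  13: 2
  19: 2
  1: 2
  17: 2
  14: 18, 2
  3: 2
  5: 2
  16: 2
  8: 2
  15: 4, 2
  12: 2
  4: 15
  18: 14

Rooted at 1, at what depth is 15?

Climbing from 15 to the root: 15–2–1. That's 2 steps.

2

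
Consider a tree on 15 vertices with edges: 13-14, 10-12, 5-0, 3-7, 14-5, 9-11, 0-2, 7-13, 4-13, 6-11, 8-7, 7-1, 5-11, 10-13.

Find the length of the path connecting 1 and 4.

The path is 1 – 7 – 13 – 4, which has 3 edges.

3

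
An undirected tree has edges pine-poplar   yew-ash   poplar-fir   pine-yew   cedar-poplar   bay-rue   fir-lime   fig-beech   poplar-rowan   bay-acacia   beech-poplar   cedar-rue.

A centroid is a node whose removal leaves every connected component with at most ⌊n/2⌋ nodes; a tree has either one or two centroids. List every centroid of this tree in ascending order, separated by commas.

poplar

Removing poplar splits the tree into components of sizes 4, 3, 2, 2, 1; the largest is 4 ≤ ⌊13/2⌋ = 6.
Every other node leaves some component of size > 6, so the centroid is unique.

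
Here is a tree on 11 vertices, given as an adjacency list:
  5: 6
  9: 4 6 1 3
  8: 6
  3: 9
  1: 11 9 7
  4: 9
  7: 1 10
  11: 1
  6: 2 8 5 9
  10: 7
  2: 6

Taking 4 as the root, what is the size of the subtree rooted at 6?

4

The subtree rooted at 6 contains: 6, 2, 8, 5 — 4 nodes.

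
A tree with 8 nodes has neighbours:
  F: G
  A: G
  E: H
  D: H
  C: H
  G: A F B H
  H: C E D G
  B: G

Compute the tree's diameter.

Starting from D, a farthest node is F at distance 3.
One longest path: D – H – G – F.
So the diameter is 3.

3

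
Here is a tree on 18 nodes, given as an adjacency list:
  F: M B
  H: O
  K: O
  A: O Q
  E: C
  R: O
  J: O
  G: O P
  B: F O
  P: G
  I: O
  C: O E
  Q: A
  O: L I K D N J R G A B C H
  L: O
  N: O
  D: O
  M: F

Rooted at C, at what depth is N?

Path from C to N: C → O → N, which has 2 edges.

2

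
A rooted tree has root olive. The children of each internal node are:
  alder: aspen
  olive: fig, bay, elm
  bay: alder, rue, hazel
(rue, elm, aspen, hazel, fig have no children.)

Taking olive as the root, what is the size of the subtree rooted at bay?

Descendants of bay (including itself): bay, alder, rue, hazel, aspen. That's 5.

5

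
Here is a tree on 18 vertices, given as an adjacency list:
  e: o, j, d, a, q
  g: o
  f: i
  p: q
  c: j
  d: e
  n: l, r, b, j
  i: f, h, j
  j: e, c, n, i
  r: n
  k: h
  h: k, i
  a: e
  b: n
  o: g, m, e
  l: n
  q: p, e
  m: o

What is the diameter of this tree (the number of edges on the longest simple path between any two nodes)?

BFS from k reaches p last, at distance 6; BFS from p confirms no node is farther.
Path: k–h–i–j–e–q–p.

6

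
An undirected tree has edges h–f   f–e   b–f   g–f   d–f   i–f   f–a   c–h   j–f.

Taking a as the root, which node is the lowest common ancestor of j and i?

f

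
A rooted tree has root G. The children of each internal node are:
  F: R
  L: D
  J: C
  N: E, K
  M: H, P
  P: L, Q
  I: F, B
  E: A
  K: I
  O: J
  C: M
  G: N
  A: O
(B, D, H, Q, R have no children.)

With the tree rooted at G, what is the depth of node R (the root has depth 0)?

5

Climbing from R to the root: R–F–I–K–N–G. That's 5 steps.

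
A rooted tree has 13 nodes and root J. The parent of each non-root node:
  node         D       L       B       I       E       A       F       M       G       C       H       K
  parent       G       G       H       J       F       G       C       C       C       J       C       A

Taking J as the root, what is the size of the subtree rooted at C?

Descendants of C (including itself): C, H, G, F, M, B, A, L, D, E, K. That's 11.

11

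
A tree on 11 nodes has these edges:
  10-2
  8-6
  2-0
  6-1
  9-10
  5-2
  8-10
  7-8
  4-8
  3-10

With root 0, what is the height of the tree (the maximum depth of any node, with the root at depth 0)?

5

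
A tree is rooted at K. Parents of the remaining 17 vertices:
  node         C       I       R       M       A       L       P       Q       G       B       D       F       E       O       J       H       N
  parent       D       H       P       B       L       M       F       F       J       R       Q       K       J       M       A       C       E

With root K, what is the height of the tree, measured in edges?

N sits deepest: K–F–P–R–B–M–L–A–J–E–N — 10 edges from the root.

10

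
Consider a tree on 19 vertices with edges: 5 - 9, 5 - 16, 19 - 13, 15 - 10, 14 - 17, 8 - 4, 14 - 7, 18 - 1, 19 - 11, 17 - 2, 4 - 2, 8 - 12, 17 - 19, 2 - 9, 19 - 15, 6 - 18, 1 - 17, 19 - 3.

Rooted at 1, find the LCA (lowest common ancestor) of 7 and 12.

17

7's ancestor chain is 7, 14, 17, 1 and 12's is 12, 8, 4, 2, 17, 1; they first meet at 17.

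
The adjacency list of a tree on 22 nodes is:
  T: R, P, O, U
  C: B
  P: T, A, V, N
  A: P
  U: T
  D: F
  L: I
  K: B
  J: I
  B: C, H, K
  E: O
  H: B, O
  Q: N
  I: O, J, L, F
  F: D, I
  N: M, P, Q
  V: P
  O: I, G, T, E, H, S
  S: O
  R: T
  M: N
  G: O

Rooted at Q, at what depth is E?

Path from Q to E: Q – N – P – T – O – E, which has 5 edges.

5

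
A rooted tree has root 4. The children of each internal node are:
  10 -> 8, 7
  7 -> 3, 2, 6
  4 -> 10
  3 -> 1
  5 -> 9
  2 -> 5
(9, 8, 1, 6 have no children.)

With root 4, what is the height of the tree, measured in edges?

5

The longest root-to-leaf path is 4 → 10 → 7 → 2 → 5 → 9 (5 edges).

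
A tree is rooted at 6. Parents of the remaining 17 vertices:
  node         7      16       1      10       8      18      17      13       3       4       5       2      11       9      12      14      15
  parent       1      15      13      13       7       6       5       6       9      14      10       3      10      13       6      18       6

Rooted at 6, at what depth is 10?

2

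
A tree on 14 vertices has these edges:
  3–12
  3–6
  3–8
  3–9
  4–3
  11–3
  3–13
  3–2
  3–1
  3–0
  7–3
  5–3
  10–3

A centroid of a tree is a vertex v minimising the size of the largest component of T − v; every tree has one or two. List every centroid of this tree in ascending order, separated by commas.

Delete 3: the remaining components have sizes 1, 1, 1, 1, 1, 1, 1, 1, 1, 1, 1, 1, 1. Max 1 ≤ 7, so 3 is a centroid.
No neighbour of 3 does as well, so 3 is the unique centroid.

3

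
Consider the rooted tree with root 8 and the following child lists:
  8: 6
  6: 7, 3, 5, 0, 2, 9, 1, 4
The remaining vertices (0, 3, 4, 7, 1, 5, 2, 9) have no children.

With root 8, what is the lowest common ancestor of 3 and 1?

Ancestors of 3 (toward the root): 3, 6, 8.
Ancestors of 1: 1, 6, 8.
The deepest node appearing in both lists is 6.

6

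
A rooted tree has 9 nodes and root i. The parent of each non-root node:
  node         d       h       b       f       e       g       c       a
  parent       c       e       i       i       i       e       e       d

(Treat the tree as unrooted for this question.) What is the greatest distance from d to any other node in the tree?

4

The node farthest from d is f (b also at distance 4), via d – c – e – i – f — 4 edges.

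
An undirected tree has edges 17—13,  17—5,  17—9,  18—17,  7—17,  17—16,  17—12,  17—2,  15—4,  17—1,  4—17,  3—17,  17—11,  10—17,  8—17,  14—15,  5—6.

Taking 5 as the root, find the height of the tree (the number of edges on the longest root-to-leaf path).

14 sits deepest: 5 → 17 → 4 → 15 → 14 — 4 edges from the root.

4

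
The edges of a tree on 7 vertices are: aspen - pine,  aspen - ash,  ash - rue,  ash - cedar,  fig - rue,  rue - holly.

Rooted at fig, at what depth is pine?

4

Path from fig to pine: fig–rue–ash–aspen–pine, which has 4 edges.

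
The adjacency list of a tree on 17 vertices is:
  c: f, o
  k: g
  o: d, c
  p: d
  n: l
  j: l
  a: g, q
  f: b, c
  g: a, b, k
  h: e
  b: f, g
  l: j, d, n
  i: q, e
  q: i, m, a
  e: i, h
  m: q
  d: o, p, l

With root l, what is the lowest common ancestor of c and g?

Ancestors of c (toward the root): c, o, d, l.
Ancestors of g: g, b, f, c, o, d, l.
The deepest node appearing in both lists is c.

c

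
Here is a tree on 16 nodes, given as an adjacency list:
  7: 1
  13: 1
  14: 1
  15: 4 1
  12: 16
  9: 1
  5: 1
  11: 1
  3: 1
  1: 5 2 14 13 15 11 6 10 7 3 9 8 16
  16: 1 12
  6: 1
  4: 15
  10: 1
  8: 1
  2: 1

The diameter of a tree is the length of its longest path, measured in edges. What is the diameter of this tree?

BFS from 4 reaches 12 last, at distance 4; BFS from 12 confirms no node is farther.
Path: 4 – 15 – 1 – 16 – 12.

4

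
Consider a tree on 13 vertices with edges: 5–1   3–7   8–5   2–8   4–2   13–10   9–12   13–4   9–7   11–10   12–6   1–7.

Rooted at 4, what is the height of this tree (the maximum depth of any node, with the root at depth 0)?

8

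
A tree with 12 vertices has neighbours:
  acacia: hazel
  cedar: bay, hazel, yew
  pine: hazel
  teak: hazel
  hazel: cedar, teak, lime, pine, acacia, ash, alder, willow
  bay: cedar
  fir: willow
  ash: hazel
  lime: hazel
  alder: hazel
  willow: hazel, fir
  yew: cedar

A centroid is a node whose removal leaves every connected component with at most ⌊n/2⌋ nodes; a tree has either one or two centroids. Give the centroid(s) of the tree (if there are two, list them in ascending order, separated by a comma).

hazel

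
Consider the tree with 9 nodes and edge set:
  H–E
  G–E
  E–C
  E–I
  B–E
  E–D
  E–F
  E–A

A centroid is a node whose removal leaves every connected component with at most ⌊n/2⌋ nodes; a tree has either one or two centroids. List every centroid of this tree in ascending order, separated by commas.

E

Removing E splits the tree into components of sizes 1, 1, 1, 1, 1, 1, 1, 1; the largest is 1 ≤ ⌊9/2⌋ = 4.
No neighbour of E does as well, so E is the unique centroid.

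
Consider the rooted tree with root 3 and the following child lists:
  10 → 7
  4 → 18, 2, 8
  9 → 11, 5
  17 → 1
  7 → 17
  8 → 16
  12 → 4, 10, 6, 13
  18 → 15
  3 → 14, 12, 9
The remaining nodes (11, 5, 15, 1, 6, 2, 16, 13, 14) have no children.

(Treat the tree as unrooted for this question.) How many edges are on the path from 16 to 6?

4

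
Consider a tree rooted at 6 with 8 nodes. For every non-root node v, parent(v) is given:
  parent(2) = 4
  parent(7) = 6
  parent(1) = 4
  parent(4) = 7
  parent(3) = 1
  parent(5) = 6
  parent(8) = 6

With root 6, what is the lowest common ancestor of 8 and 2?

8's ancestor chain is 8, 6 and 2's is 2, 4, 7, 6; they first meet at 6.

6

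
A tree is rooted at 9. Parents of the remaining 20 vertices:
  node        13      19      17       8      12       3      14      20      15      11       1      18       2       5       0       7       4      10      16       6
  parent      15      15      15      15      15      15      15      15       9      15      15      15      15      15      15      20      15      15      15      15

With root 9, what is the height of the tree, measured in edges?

A deepest node is 7, reached by 9 – 15 – 20 – 7.
That path has 3 edges, so the height is 3.

3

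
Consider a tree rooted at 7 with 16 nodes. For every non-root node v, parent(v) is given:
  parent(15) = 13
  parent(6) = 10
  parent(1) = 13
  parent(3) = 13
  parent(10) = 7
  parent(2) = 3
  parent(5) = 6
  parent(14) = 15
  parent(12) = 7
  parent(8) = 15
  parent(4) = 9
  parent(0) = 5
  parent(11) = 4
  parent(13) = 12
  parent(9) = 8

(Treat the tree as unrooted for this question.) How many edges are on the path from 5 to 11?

5 - 6 - 10 - 7 - 12 - 13 - 15 - 8 - 9 - 4 - 11: 10 edges.

10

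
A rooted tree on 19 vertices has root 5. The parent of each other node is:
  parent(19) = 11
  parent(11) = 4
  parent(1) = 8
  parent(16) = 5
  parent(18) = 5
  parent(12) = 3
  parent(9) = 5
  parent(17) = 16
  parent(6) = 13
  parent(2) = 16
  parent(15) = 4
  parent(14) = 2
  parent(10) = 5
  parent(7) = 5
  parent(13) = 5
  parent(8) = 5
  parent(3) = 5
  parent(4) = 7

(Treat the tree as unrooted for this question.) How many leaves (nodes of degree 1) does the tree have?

10

Exactly 10 nodes have a single neighbour: 1, 6, 9, 10, 12, 14, 15, 17, 18, 19.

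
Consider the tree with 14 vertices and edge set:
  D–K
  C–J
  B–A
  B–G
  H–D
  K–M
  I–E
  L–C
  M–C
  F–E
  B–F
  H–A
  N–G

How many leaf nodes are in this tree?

4

Degree-1 nodes: I, J, L, N — 4 of them.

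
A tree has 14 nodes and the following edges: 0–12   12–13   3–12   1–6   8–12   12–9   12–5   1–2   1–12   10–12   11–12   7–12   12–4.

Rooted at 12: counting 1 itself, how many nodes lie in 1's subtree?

3

The subtree rooted at 1 contains: 1, 6, 2 — 3 nodes.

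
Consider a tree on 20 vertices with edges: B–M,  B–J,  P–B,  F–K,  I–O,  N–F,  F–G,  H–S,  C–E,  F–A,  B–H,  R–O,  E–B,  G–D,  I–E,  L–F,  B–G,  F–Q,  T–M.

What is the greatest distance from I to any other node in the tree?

The node farthest from I is A (Q, L, K, N also at distance 5), via I – E – B – G – F – A — 5 edges.

5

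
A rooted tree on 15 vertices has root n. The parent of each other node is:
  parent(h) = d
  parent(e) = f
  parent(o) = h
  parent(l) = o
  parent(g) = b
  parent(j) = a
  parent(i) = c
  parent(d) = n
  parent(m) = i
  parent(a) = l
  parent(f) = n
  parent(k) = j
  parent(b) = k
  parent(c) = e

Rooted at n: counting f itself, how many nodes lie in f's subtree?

5

Descendants of f (including itself): f, e, c, i, m. That's 5.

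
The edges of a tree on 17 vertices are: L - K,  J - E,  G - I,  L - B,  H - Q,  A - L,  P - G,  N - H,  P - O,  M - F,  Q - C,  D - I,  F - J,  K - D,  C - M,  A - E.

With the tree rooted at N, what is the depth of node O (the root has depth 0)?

15

Climbing from O to the root: O–P–G–I–D–K–L–A–E–J–F–M–C–Q–H–N. That's 15 steps.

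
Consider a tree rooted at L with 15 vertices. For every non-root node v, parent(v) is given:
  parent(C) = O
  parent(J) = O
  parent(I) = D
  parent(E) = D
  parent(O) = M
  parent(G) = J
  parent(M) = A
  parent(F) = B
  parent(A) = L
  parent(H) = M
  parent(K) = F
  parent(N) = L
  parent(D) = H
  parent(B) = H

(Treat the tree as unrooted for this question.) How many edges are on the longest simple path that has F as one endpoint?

6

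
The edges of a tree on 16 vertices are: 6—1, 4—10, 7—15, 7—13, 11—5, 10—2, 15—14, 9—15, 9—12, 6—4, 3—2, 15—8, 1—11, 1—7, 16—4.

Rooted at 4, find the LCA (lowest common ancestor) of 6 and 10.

4

Ancestors of 6 (toward the root): 6, 4.
Ancestors of 10: 10, 4.
The deepest node appearing in both lists is 4.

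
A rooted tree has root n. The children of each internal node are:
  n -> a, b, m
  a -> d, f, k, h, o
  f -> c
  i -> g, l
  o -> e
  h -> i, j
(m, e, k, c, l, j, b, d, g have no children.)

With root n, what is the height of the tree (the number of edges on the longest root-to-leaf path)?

A deepest node is l, reached by n–a–h–i–l.
That path has 4 edges, so the height is 4.

4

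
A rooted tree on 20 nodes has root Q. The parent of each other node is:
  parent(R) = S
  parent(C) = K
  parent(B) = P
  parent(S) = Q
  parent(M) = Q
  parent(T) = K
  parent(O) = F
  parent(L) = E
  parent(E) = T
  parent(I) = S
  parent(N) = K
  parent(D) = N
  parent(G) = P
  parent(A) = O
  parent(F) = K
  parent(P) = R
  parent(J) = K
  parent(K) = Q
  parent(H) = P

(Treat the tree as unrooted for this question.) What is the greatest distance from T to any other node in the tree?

The node farthest from T is H (B, G also at distance 6), via T–K–Q–S–R–P–H — 6 edges.

6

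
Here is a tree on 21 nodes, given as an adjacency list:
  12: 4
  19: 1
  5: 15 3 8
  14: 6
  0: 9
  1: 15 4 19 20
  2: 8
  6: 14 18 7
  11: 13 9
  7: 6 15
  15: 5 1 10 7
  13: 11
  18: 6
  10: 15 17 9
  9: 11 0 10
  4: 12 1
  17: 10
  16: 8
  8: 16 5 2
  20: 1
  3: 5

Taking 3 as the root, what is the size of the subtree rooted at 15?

16

15's subtree: {15, 10, 1, 7, 17, 9, 4, 20, 19, 6, 0, 11, 12, 18, 14, 13}, size 16.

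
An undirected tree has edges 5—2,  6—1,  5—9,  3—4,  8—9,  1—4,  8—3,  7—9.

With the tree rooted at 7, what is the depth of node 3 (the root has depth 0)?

3

Climbing from 3 to the root: 3–8–9–7. That's 3 steps.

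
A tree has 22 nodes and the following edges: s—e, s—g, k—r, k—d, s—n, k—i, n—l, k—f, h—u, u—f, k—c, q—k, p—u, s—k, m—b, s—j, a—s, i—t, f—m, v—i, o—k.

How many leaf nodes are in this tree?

15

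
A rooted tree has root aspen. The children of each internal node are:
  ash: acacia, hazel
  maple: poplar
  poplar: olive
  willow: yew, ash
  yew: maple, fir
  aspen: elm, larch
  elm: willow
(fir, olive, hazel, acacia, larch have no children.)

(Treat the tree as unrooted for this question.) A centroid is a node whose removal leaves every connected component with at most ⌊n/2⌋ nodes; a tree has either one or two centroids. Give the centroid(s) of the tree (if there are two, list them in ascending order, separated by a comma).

Removing willow splits the tree into components of sizes 5, 3, 3; the largest is 5 ≤ ⌊12/2⌋ = 6.
No neighbour of willow does as well, so willow is the unique centroid.

willow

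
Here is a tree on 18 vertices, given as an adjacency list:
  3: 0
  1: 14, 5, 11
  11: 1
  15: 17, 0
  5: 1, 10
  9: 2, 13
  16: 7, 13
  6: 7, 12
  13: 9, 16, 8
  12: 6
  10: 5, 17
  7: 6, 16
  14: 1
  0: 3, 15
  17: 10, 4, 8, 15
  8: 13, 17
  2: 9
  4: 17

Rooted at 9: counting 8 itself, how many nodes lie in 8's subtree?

11

Descendants of 8 (including itself): 8, 17, 4, 15, 10, 0, 5, 3, 1, 14, 11. That's 11.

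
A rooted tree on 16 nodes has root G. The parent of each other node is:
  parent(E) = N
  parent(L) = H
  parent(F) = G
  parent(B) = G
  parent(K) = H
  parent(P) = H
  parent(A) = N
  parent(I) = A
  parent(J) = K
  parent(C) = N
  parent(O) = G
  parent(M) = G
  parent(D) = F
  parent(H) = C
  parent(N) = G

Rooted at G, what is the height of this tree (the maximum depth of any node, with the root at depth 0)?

J sits deepest: G → N → C → H → K → J — 5 edges from the root.

5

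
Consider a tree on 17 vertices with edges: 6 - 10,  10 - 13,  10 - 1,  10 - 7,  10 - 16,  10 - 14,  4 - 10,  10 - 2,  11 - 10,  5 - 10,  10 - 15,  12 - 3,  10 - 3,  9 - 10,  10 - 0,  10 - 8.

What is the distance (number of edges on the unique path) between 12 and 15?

12 – 3 – 10 – 15: 3 edges.

3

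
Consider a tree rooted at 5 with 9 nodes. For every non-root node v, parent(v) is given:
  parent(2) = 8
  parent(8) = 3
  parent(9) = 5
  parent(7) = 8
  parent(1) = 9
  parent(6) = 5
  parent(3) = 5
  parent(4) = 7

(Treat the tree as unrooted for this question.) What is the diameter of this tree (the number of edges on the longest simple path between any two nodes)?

A longest path is 1-9-5-3-8-7-4, with 6 edges.

6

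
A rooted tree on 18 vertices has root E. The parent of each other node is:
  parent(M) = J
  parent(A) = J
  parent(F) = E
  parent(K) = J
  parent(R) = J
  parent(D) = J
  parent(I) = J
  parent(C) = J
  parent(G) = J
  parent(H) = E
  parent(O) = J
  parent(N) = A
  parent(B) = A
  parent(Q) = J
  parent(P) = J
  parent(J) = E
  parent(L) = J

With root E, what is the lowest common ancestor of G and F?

G's ancestor chain is G, J, E and F's is F, E; they first meet at E.

E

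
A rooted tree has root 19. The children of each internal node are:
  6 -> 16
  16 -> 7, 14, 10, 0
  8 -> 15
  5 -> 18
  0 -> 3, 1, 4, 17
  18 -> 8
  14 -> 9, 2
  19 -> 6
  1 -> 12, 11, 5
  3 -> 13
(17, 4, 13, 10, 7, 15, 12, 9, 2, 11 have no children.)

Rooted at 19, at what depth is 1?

Climbing from 1 to the root: 1 – 0 – 16 – 6 – 19. That's 4 steps.

4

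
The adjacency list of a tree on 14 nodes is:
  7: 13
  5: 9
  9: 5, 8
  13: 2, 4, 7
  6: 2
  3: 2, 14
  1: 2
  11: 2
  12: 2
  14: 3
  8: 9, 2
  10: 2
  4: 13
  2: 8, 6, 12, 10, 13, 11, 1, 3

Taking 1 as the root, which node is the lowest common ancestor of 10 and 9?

2

Ancestors of 10 (toward the root): 10, 2, 1.
Ancestors of 9: 9, 8, 2, 1.
The deepest node appearing in both lists is 2.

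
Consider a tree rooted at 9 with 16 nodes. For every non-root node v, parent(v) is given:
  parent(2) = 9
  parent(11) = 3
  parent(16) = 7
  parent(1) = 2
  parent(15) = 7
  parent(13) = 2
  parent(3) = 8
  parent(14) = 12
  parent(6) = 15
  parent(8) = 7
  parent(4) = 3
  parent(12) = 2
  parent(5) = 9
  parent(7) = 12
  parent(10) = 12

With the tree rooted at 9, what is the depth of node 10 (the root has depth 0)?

3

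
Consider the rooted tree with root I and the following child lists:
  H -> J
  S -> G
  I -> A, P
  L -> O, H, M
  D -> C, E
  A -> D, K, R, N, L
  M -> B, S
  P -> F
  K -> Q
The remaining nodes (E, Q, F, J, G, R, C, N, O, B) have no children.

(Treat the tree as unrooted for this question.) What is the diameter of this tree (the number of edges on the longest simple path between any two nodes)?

BFS from G reaches F last, at distance 7; BFS from F confirms no node is farther.
Path: G-S-M-L-A-I-P-F.

7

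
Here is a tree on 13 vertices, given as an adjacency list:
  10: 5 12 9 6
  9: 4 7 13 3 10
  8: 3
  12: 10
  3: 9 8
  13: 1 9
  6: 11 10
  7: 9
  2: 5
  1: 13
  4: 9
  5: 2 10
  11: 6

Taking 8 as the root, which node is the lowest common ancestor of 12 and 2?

12's ancestor chain is 12, 10, 9, 3, 8 and 2's is 2, 5, 10, 9, 3, 8; they first meet at 10.

10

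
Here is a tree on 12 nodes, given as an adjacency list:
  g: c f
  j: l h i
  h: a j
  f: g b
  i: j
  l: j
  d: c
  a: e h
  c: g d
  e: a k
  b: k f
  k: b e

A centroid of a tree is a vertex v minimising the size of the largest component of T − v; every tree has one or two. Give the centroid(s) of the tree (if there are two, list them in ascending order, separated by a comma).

e, k

If k is removed the pieces have sizes 6, 5, all ≤ ⌊12/2⌋ = 6.
Its neighbour e also leaves a largest component of size 6, so both are centroids.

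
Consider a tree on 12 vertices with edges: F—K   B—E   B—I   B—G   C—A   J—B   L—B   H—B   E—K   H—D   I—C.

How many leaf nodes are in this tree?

6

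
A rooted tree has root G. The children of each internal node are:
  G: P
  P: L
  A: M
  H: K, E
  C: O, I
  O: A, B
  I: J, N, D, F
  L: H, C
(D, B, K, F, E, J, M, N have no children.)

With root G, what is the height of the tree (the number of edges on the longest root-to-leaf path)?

The longest root-to-leaf path is G – P – L – C – O – A – M (6 edges).

6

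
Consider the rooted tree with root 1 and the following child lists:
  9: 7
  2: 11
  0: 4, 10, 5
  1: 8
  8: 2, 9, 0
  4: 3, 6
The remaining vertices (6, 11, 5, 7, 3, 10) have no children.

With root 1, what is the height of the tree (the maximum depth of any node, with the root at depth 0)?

4

A deepest node is 6, reached by 1–8–0–4–6.
That path has 4 edges, so the height is 4.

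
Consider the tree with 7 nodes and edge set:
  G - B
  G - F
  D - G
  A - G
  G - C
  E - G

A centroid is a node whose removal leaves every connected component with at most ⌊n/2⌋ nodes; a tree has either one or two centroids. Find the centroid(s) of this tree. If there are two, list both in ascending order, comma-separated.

G

Delete G: the remaining components have sizes 1, 1, 1, 1, 1, 1. Max 1 ≤ 3, so G is a centroid.
Every other node leaves some component of size > 3, so the centroid is unique.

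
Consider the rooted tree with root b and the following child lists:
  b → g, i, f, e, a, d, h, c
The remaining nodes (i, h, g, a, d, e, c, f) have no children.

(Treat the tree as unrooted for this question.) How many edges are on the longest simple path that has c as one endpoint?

2

Distances from c peak at 2, attained at a (h, e, d, f, i, g also at distance 2).
c–b–a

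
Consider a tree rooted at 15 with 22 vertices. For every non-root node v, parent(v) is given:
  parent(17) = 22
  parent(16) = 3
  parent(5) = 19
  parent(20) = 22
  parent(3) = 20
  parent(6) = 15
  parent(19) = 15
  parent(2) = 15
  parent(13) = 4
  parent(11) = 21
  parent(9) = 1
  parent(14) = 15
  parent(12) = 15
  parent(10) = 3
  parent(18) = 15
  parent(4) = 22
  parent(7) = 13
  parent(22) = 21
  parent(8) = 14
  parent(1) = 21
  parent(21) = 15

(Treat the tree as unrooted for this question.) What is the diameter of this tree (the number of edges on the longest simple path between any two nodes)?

Starting from 10, a farthest node is 8 at distance 7.
One longest path: 10–3–20–22–21–15–14–8.
So the diameter is 7.

7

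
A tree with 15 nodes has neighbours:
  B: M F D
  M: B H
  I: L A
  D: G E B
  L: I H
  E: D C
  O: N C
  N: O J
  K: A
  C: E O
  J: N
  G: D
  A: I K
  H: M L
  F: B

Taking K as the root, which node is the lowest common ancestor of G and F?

Path G→root: G D B M H L I A K; path F→root: F B M H L I A K.
First common node: B.

B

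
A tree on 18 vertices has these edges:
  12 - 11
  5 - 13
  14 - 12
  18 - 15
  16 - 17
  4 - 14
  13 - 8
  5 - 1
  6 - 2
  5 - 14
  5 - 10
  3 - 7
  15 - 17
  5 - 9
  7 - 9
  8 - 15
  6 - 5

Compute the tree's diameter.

A longest path is 3–7–9–5–13–8–15–17–16, with 8 edges.

8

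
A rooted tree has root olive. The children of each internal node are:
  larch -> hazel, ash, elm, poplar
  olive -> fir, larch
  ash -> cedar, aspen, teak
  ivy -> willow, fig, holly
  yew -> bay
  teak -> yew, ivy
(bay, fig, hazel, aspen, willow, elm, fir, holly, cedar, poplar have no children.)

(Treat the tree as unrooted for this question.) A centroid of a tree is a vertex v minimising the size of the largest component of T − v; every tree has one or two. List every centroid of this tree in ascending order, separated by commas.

Removing ash splits the tree into components of sizes 7, 6, 1, 1; the largest is 7 ≤ ⌊16/2⌋ = 8.
Every other node leaves some component of size > 8, so the centroid is unique.

ash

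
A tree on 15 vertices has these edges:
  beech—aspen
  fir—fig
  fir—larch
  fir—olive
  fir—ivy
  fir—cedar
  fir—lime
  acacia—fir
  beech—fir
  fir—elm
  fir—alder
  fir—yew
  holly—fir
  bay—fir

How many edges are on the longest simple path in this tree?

BFS from aspen reaches fig last, at distance 3; BFS from fig confirms no node is farther.
Path: aspen–beech–fir–fig.

3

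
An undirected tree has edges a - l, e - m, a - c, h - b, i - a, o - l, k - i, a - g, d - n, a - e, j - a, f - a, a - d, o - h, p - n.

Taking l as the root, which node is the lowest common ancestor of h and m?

l

Ancestors of h (toward the root): h, o, l.
Ancestors of m: m, e, a, l.
The deepest node appearing in both lists is l.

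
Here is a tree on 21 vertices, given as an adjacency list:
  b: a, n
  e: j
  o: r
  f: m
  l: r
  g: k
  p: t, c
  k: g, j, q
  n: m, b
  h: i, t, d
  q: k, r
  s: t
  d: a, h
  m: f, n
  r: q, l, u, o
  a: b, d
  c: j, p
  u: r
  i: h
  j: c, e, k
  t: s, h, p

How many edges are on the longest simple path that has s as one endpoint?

The node farthest from s is o (l, u, f also at distance 8), via s–t–p–c–j–k–q–r–o — 8 edges.

8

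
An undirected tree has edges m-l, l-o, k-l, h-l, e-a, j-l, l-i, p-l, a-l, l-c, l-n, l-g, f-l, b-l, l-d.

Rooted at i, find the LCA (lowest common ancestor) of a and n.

l

Path a→root: a l i; path n→root: n l i.
First common node: l.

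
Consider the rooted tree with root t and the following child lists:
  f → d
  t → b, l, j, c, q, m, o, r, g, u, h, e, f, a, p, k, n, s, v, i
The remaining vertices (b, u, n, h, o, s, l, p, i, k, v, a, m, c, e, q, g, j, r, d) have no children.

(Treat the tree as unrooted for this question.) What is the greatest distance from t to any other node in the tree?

2

Distances from t peak at 2, attained at d.
t–f–d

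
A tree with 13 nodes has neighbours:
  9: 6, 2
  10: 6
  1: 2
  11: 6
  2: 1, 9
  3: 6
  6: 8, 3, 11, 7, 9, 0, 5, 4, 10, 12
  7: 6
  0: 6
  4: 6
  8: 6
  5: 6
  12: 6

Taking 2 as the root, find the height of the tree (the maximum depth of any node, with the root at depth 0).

A deepest node is 0, reached by 2 → 9 → 6 → 0.
That path has 3 edges, so the height is 3.

3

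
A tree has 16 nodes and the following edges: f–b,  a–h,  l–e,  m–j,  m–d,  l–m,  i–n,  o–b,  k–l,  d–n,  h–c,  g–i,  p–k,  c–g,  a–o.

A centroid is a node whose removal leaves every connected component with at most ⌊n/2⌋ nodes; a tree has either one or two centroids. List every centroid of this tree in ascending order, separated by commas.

i, n

If n is removed the pieces have sizes 8, 7, all ≤ ⌊16/2⌋ = 8.
Its neighbour i also leaves a largest component of size 8, so both are centroids.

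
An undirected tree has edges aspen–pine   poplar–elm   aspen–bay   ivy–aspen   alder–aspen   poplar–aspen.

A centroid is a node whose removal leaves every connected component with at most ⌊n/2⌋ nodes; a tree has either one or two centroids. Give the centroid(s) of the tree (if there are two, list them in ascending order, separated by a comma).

aspen

If aspen is removed the pieces have sizes 2, 1, 1, 1, 1, all ≤ ⌊7/2⌋ = 3.
No neighbour of aspen does as well, so aspen is the unique centroid.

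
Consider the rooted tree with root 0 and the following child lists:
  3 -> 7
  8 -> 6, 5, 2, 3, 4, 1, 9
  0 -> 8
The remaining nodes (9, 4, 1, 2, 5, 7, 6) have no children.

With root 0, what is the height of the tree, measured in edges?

A deepest node is 7, reached by 0-8-3-7.
That path has 3 edges, so the height is 3.

3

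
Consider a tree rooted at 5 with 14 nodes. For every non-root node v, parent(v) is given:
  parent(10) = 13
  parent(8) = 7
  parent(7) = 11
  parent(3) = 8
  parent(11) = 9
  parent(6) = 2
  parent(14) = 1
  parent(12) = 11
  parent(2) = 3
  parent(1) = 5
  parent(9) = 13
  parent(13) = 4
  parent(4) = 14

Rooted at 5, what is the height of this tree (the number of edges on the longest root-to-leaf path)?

A deepest node is 6, reached by 5 → 1 → 14 → 4 → 13 → 9 → 11 → 7 → 8 → 3 → 2 → 6.
That path has 11 edges, so the height is 11.

11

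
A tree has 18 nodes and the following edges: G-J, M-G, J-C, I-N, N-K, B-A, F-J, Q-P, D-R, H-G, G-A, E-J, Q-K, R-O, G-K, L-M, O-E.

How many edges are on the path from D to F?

The path is D–R–O–E–J–F, which has 5 edges.

5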